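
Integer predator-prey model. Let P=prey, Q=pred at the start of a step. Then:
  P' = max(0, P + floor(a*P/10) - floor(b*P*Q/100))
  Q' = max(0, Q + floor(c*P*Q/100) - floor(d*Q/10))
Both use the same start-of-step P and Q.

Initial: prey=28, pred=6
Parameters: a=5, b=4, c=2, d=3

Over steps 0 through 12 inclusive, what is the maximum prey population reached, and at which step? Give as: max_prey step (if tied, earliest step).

Answer: 46 3

Derivation:
Step 1: prey: 28+14-6=36; pred: 6+3-1=8
Step 2: prey: 36+18-11=43; pred: 8+5-2=11
Step 3: prey: 43+21-18=46; pred: 11+9-3=17
Step 4: prey: 46+23-31=38; pred: 17+15-5=27
Step 5: prey: 38+19-41=16; pred: 27+20-8=39
Step 6: prey: 16+8-24=0; pred: 39+12-11=40
Step 7: prey: 0+0-0=0; pred: 40+0-12=28
Step 8: prey: 0+0-0=0; pred: 28+0-8=20
Step 9: prey: 0+0-0=0; pred: 20+0-6=14
Step 10: prey: 0+0-0=0; pred: 14+0-4=10
Step 11: prey: 0+0-0=0; pred: 10+0-3=7
Step 12: prey: 0+0-0=0; pred: 7+0-2=5
Max prey = 46 at step 3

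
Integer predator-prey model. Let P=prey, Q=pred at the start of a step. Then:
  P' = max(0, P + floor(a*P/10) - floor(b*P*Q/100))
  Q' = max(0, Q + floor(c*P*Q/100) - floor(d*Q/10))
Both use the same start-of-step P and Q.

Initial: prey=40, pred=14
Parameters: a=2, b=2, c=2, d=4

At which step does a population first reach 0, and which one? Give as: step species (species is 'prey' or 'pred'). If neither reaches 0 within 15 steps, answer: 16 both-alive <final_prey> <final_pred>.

Answer: 16 both-alive 3 2

Derivation:
Step 1: prey: 40+8-11=37; pred: 14+11-5=20
Step 2: prey: 37+7-14=30; pred: 20+14-8=26
Step 3: prey: 30+6-15=21; pred: 26+15-10=31
Step 4: prey: 21+4-13=12; pred: 31+13-12=32
Step 5: prey: 12+2-7=7; pred: 32+7-12=27
Step 6: prey: 7+1-3=5; pred: 27+3-10=20
Step 7: prey: 5+1-2=4; pred: 20+2-8=14
Step 8: prey: 4+0-1=3; pred: 14+1-5=10
Step 9: prey: 3+0-0=3; pred: 10+0-4=6
Step 10: prey: 3+0-0=3; pred: 6+0-2=4
Step 11: prey: 3+0-0=3; pred: 4+0-1=3
Step 12: prey: 3+0-0=3; pred: 3+0-1=2
Step 13: prey: 3+0-0=3; pred: 2+0-0=2
Steps 14-15: state stable at prey=3, pred=2 (no change)
No extinction within 15 steps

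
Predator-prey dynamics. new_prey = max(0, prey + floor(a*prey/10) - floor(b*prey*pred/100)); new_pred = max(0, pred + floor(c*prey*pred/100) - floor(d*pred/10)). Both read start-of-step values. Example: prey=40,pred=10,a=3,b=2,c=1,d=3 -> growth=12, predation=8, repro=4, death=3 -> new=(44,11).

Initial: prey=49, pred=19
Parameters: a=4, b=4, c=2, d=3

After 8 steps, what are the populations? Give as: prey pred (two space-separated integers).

Step 1: prey: 49+19-37=31; pred: 19+18-5=32
Step 2: prey: 31+12-39=4; pred: 32+19-9=42
Step 3: prey: 4+1-6=0; pred: 42+3-12=33
Step 4: prey: 0+0-0=0; pred: 33+0-9=24
Step 5: prey: 0+0-0=0; pred: 24+0-7=17
Step 6: prey: 0+0-0=0; pred: 17+0-5=12
Step 7: prey: 0+0-0=0; pred: 12+0-3=9
Step 8: prey: 0+0-0=0; pred: 9+0-2=7

Answer: 0 7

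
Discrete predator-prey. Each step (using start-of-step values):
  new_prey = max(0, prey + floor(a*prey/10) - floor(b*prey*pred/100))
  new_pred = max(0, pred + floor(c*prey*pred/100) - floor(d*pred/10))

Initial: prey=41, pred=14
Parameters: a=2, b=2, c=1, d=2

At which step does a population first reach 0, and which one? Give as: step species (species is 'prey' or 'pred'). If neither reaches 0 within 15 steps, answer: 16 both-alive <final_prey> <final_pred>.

Answer: 16 both-alive 9 5

Derivation:
Step 1: prey: 41+8-11=38; pred: 14+5-2=17
Step 2: prey: 38+7-12=33; pred: 17+6-3=20
Step 3: prey: 33+6-13=26; pred: 20+6-4=22
Step 4: prey: 26+5-11=20; pred: 22+5-4=23
Step 5: prey: 20+4-9=15; pred: 23+4-4=23
Step 6: prey: 15+3-6=12; pred: 23+3-4=22
Step 7: prey: 12+2-5=9; pred: 22+2-4=20
Step 8: prey: 9+1-3=7; pred: 20+1-4=17
Step 9: prey: 7+1-2=6; pred: 17+1-3=15
Step 10: prey: 6+1-1=6; pred: 15+0-3=12
Step 11: prey: 6+1-1=6; pred: 12+0-2=10
Step 12: prey: 6+1-1=6; pred: 10+0-2=8
Step 13: prey: 6+1-0=7; pred: 8+0-1=7
Step 14: prey: 7+1-0=8; pred: 7+0-1=6
Step 15: prey: 8+1-0=9; pred: 6+0-1=5
No extinction within 15 steps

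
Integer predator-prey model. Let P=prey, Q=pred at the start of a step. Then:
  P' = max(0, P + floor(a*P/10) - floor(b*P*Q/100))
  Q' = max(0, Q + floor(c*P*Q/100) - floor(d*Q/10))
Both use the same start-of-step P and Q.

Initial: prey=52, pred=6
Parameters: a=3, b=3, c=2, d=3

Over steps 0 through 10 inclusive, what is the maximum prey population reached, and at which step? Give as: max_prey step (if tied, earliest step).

Step 1: prey: 52+15-9=58; pred: 6+6-1=11
Step 2: prey: 58+17-19=56; pred: 11+12-3=20
Step 3: prey: 56+16-33=39; pred: 20+22-6=36
Step 4: prey: 39+11-42=8; pred: 36+28-10=54
Step 5: prey: 8+2-12=0; pred: 54+8-16=46
Step 6: prey: 0+0-0=0; pred: 46+0-13=33
Step 7: prey: 0+0-0=0; pred: 33+0-9=24
Step 8: prey: 0+0-0=0; pred: 24+0-7=17
Step 9: prey: 0+0-0=0; pred: 17+0-5=12
Step 10: prey: 0+0-0=0; pred: 12+0-3=9
Max prey = 58 at step 1

Answer: 58 1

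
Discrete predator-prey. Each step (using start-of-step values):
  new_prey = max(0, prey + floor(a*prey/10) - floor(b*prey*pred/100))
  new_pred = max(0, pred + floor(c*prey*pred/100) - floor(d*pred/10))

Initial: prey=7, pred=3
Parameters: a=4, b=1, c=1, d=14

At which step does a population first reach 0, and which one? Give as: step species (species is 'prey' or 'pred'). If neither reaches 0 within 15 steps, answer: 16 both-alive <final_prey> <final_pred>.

Answer: 1 pred

Derivation:
Step 1: prey: 7+2-0=9; pred: 3+0-4=0
First extinction: pred at step 1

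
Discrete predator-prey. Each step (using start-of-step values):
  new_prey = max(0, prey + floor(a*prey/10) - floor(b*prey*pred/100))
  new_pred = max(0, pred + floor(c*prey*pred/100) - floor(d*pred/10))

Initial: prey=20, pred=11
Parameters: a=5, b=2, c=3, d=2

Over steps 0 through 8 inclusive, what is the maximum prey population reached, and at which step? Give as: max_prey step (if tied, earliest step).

Step 1: prey: 20+10-4=26; pred: 11+6-2=15
Step 2: prey: 26+13-7=32; pred: 15+11-3=23
Step 3: prey: 32+16-14=34; pred: 23+22-4=41
Step 4: prey: 34+17-27=24; pred: 41+41-8=74
Step 5: prey: 24+12-35=1; pred: 74+53-14=113
Step 6: prey: 1+0-2=0; pred: 113+3-22=94
Step 7: prey: 0+0-0=0; pred: 94+0-18=76
Step 8: prey: 0+0-0=0; pred: 76+0-15=61
Max prey = 34 at step 3

Answer: 34 3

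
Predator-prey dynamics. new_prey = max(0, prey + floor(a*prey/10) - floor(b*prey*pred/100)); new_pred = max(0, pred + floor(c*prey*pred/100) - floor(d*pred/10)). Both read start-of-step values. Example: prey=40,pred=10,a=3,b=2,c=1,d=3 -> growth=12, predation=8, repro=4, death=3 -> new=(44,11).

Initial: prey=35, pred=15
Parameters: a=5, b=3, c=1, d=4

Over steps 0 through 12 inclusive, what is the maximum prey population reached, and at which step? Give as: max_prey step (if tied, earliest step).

Answer: 52 6

Derivation:
Step 1: prey: 35+17-15=37; pred: 15+5-6=14
Step 2: prey: 37+18-15=40; pred: 14+5-5=14
Step 3: prey: 40+20-16=44; pred: 14+5-5=14
Step 4: prey: 44+22-18=48; pred: 14+6-5=15
Step 5: prey: 48+24-21=51; pred: 15+7-6=16
Step 6: prey: 51+25-24=52; pred: 16+8-6=18
Step 7: prey: 52+26-28=50; pred: 18+9-7=20
Step 8: prey: 50+25-30=45; pred: 20+10-8=22
Step 9: prey: 45+22-29=38; pred: 22+9-8=23
Step 10: prey: 38+19-26=31; pred: 23+8-9=22
Step 11: prey: 31+15-20=26; pred: 22+6-8=20
Step 12: prey: 26+13-15=24; pred: 20+5-8=17
Max prey = 52 at step 6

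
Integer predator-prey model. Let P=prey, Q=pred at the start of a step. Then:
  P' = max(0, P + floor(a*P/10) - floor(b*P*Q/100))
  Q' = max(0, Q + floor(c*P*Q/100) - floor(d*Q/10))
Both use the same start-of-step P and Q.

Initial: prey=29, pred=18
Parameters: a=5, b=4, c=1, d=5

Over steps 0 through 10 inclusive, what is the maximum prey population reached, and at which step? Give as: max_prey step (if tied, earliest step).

Step 1: prey: 29+14-20=23; pred: 18+5-9=14
Step 2: prey: 23+11-12=22; pred: 14+3-7=10
Step 3: prey: 22+11-8=25; pred: 10+2-5=7
Step 4: prey: 25+12-7=30; pred: 7+1-3=5
Step 5: prey: 30+15-6=39; pred: 5+1-2=4
Step 6: prey: 39+19-6=52; pred: 4+1-2=3
Step 7: prey: 52+26-6=72; pred: 3+1-1=3
Step 8: prey: 72+36-8=100; pred: 3+2-1=4
Step 9: prey: 100+50-16=134; pred: 4+4-2=6
Step 10: prey: 134+67-32=169; pred: 6+8-3=11
Max prey = 169 at step 10

Answer: 169 10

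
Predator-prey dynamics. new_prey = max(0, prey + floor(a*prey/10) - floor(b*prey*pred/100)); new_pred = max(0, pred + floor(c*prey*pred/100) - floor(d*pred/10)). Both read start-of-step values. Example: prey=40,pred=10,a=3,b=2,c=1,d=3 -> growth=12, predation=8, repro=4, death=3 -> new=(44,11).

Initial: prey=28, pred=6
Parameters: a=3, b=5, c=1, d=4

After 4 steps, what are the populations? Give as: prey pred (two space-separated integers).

Answer: 35 4

Derivation:
Step 1: prey: 28+8-8=28; pred: 6+1-2=5
Step 2: prey: 28+8-7=29; pred: 5+1-2=4
Step 3: prey: 29+8-5=32; pred: 4+1-1=4
Step 4: prey: 32+9-6=35; pred: 4+1-1=4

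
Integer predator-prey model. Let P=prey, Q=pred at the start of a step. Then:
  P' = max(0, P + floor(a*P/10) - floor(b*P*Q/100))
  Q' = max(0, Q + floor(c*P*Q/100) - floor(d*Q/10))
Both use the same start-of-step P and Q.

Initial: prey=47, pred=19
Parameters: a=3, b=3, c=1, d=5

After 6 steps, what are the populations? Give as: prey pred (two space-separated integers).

Step 1: prey: 47+14-26=35; pred: 19+8-9=18
Step 2: prey: 35+10-18=27; pred: 18+6-9=15
Step 3: prey: 27+8-12=23; pred: 15+4-7=12
Step 4: prey: 23+6-8=21; pred: 12+2-6=8
Step 5: prey: 21+6-5=22; pred: 8+1-4=5
Step 6: prey: 22+6-3=25; pred: 5+1-2=4

Answer: 25 4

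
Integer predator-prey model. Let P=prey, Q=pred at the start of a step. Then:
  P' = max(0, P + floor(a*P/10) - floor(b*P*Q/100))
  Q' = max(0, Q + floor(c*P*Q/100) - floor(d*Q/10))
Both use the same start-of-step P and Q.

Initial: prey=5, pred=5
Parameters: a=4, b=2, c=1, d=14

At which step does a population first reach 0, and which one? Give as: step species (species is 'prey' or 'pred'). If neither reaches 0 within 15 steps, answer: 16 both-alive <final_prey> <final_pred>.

Step 1: prey: 5+2-0=7; pred: 5+0-7=0
First extinction: pred at step 1

Answer: 1 pred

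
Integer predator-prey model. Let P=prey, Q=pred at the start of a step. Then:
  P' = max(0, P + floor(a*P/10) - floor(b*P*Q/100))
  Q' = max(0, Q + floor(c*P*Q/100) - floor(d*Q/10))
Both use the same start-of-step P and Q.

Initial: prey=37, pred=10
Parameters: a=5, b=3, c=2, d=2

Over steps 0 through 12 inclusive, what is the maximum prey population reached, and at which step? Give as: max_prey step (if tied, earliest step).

Answer: 47 2

Derivation:
Step 1: prey: 37+18-11=44; pred: 10+7-2=15
Step 2: prey: 44+22-19=47; pred: 15+13-3=25
Step 3: prey: 47+23-35=35; pred: 25+23-5=43
Step 4: prey: 35+17-45=7; pred: 43+30-8=65
Step 5: prey: 7+3-13=0; pred: 65+9-13=61
Step 6: prey: 0+0-0=0; pred: 61+0-12=49
Step 7: prey: 0+0-0=0; pred: 49+0-9=40
Step 8: prey: 0+0-0=0; pred: 40+0-8=32
Step 9: prey: 0+0-0=0; pred: 32+0-6=26
Step 10: prey: 0+0-0=0; pred: 26+0-5=21
Step 11: prey: 0+0-0=0; pred: 21+0-4=17
Step 12: prey: 0+0-0=0; pred: 17+0-3=14
Max prey = 47 at step 2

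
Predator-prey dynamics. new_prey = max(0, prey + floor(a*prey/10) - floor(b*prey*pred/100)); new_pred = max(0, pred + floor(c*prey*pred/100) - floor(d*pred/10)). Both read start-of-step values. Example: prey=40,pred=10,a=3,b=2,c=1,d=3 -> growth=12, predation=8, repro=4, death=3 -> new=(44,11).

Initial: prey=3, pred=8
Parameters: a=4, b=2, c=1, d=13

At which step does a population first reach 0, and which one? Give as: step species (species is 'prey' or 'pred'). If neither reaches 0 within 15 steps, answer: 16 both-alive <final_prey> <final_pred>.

Step 1: prey: 3+1-0=4; pred: 8+0-10=0
First extinction: pred at step 1

Answer: 1 pred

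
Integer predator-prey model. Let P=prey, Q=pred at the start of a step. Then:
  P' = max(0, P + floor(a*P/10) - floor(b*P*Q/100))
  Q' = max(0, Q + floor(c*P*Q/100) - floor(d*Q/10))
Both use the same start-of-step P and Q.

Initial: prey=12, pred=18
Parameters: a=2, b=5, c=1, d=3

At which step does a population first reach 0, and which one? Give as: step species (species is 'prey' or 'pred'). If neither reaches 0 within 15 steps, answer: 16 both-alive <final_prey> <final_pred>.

Step 1: prey: 12+2-10=4; pred: 18+2-5=15
Step 2: prey: 4+0-3=1; pred: 15+0-4=11
Step 3: prey: 1+0-0=1; pred: 11+0-3=8
Step 4: prey: 1+0-0=1; pred: 8+0-2=6
Step 5: prey: 1+0-0=1; pred: 6+0-1=5
Step 6: prey: 1+0-0=1; pred: 5+0-1=4
Step 7: prey: 1+0-0=1; pred: 4+0-1=3
Step 8: prey: 1+0-0=1; pred: 3+0-0=3
Steps 9-15: state stable at prey=1, pred=3 (no change)
No extinction within 15 steps

Answer: 16 both-alive 1 3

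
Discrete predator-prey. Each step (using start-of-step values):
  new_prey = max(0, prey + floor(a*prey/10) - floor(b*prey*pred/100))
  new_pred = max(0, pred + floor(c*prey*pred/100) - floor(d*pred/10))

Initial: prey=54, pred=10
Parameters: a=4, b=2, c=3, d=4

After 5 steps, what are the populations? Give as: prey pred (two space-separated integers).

Answer: 0 96

Derivation:
Step 1: prey: 54+21-10=65; pred: 10+16-4=22
Step 2: prey: 65+26-28=63; pred: 22+42-8=56
Step 3: prey: 63+25-70=18; pred: 56+105-22=139
Step 4: prey: 18+7-50=0; pred: 139+75-55=159
Step 5: prey: 0+0-0=0; pred: 159+0-63=96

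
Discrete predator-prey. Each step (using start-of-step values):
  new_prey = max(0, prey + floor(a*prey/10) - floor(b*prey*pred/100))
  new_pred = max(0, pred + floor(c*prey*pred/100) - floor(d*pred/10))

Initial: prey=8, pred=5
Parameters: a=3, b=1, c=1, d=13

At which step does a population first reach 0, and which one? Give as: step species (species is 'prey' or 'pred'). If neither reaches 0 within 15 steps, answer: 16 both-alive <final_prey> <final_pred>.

Answer: 1 pred

Derivation:
Step 1: prey: 8+2-0=10; pred: 5+0-6=0
First extinction: pred at step 1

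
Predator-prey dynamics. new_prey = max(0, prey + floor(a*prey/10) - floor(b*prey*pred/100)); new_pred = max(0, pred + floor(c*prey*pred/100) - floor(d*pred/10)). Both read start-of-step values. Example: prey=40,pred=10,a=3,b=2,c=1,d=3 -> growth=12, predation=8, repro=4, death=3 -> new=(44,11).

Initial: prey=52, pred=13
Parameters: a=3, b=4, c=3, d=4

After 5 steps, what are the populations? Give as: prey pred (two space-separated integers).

Step 1: prey: 52+15-27=40; pred: 13+20-5=28
Step 2: prey: 40+12-44=8; pred: 28+33-11=50
Step 3: prey: 8+2-16=0; pred: 50+12-20=42
Step 4: prey: 0+0-0=0; pred: 42+0-16=26
Step 5: prey: 0+0-0=0; pred: 26+0-10=16

Answer: 0 16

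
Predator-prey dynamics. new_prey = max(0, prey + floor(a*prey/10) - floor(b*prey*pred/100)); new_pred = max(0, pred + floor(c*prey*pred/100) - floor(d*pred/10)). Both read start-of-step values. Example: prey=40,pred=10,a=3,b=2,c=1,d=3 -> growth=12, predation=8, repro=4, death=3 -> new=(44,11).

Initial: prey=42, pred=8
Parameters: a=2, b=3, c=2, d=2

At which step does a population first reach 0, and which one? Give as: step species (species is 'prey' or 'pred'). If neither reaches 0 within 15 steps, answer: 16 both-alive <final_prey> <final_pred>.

Step 1: prey: 42+8-10=40; pred: 8+6-1=13
Step 2: prey: 40+8-15=33; pred: 13+10-2=21
Step 3: prey: 33+6-20=19; pred: 21+13-4=30
Step 4: prey: 19+3-17=5; pred: 30+11-6=35
Step 5: prey: 5+1-5=1; pred: 35+3-7=31
Step 6: prey: 1+0-0=1; pred: 31+0-6=25
Step 7: prey: 1+0-0=1; pred: 25+0-5=20
Step 8: prey: 1+0-0=1; pred: 20+0-4=16
Step 9: prey: 1+0-0=1; pred: 16+0-3=13
Step 10: prey: 1+0-0=1; pred: 13+0-2=11
Step 11: prey: 1+0-0=1; pred: 11+0-2=9
Step 12: prey: 1+0-0=1; pred: 9+0-1=8
Step 13: prey: 1+0-0=1; pred: 8+0-1=7
Step 14: prey: 1+0-0=1; pred: 7+0-1=6
Step 15: prey: 1+0-0=1; pred: 6+0-1=5
No extinction within 15 steps

Answer: 16 both-alive 1 5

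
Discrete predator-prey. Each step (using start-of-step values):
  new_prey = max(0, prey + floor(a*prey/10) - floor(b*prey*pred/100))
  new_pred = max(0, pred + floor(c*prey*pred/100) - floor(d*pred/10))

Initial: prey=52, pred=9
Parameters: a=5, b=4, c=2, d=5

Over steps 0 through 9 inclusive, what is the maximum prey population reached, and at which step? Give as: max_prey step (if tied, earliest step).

Answer: 60 1

Derivation:
Step 1: prey: 52+26-18=60; pred: 9+9-4=14
Step 2: prey: 60+30-33=57; pred: 14+16-7=23
Step 3: prey: 57+28-52=33; pred: 23+26-11=38
Step 4: prey: 33+16-50=0; pred: 38+25-19=44
Step 5: prey: 0+0-0=0; pred: 44+0-22=22
Step 6: prey: 0+0-0=0; pred: 22+0-11=11
Step 7: prey: 0+0-0=0; pred: 11+0-5=6
Step 8: prey: 0+0-0=0; pred: 6+0-3=3
Step 9: prey: 0+0-0=0; pred: 3+0-1=2
Max prey = 60 at step 1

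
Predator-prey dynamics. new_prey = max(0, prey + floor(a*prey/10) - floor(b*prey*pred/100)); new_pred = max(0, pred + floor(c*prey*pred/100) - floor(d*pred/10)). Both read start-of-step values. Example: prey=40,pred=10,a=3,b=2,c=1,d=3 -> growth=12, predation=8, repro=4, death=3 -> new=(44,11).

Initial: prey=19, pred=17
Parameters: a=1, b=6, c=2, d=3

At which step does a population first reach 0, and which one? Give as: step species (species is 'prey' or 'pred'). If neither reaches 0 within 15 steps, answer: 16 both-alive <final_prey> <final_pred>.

Step 1: prey: 19+1-19=1; pred: 17+6-5=18
Step 2: prey: 1+0-1=0; pred: 18+0-5=13
First extinction: prey at step 2

Answer: 2 prey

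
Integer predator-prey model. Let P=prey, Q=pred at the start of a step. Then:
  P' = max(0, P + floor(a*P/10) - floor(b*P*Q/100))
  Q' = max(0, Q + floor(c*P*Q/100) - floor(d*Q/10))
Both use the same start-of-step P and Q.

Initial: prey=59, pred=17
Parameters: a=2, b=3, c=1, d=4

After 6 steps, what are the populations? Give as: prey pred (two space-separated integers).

Answer: 7 6

Derivation:
Step 1: prey: 59+11-30=40; pred: 17+10-6=21
Step 2: prey: 40+8-25=23; pred: 21+8-8=21
Step 3: prey: 23+4-14=13; pred: 21+4-8=17
Step 4: prey: 13+2-6=9; pred: 17+2-6=13
Step 5: prey: 9+1-3=7; pred: 13+1-5=9
Step 6: prey: 7+1-1=7; pred: 9+0-3=6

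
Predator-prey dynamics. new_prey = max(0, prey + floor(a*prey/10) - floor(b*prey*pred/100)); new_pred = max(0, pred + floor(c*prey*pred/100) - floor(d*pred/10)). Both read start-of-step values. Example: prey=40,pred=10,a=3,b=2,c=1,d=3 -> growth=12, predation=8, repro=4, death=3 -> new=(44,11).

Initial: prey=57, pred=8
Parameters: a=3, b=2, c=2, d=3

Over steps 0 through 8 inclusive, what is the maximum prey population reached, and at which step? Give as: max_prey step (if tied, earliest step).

Step 1: prey: 57+17-9=65; pred: 8+9-2=15
Step 2: prey: 65+19-19=65; pred: 15+19-4=30
Step 3: prey: 65+19-39=45; pred: 30+39-9=60
Step 4: prey: 45+13-54=4; pred: 60+54-18=96
Step 5: prey: 4+1-7=0; pred: 96+7-28=75
Step 6: prey: 0+0-0=0; pred: 75+0-22=53
Step 7: prey: 0+0-0=0; pred: 53+0-15=38
Step 8: prey: 0+0-0=0; pred: 38+0-11=27
Max prey = 65 at step 1

Answer: 65 1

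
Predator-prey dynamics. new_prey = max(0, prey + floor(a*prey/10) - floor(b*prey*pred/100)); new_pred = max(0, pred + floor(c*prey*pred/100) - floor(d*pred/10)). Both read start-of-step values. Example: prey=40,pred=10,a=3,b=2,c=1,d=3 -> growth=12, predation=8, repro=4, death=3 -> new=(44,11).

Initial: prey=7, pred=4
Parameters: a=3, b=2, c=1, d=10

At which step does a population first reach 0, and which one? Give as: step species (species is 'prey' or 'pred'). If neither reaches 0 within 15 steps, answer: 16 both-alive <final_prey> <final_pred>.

Answer: 1 pred

Derivation:
Step 1: prey: 7+2-0=9; pred: 4+0-4=0
First extinction: pred at step 1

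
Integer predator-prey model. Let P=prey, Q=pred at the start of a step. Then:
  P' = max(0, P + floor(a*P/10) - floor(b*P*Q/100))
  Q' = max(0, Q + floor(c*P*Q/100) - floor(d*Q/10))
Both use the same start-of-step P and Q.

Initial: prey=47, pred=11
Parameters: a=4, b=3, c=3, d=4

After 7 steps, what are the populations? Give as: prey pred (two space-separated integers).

Step 1: prey: 47+18-15=50; pred: 11+15-4=22
Step 2: prey: 50+20-33=37; pred: 22+33-8=47
Step 3: prey: 37+14-52=0; pred: 47+52-18=81
Step 4: prey: 0+0-0=0; pred: 81+0-32=49
Step 5: prey: 0+0-0=0; pred: 49+0-19=30
Step 6: prey: 0+0-0=0; pred: 30+0-12=18
Step 7: prey: 0+0-0=0; pred: 18+0-7=11

Answer: 0 11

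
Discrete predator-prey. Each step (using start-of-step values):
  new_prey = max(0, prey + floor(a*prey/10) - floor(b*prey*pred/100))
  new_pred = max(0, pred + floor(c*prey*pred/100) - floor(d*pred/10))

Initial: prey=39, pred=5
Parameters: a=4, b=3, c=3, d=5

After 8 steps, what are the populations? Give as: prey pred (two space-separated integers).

Answer: 0 11

Derivation:
Step 1: prey: 39+15-5=49; pred: 5+5-2=8
Step 2: prey: 49+19-11=57; pred: 8+11-4=15
Step 3: prey: 57+22-25=54; pred: 15+25-7=33
Step 4: prey: 54+21-53=22; pred: 33+53-16=70
Step 5: prey: 22+8-46=0; pred: 70+46-35=81
Step 6: prey: 0+0-0=0; pred: 81+0-40=41
Step 7: prey: 0+0-0=0; pred: 41+0-20=21
Step 8: prey: 0+0-0=0; pred: 21+0-10=11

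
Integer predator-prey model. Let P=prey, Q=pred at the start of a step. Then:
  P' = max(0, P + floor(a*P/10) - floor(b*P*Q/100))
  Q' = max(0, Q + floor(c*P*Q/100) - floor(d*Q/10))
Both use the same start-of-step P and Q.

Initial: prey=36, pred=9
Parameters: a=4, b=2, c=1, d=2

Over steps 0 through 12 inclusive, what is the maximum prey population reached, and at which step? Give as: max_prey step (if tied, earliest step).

Answer: 62 4

Derivation:
Step 1: prey: 36+14-6=44; pred: 9+3-1=11
Step 2: prey: 44+17-9=52; pred: 11+4-2=13
Step 3: prey: 52+20-13=59; pred: 13+6-2=17
Step 4: prey: 59+23-20=62; pred: 17+10-3=24
Step 5: prey: 62+24-29=57; pred: 24+14-4=34
Step 6: prey: 57+22-38=41; pred: 34+19-6=47
Step 7: prey: 41+16-38=19; pred: 47+19-9=57
Step 8: prey: 19+7-21=5; pred: 57+10-11=56
Step 9: prey: 5+2-5=2; pred: 56+2-11=47
Step 10: prey: 2+0-1=1; pred: 47+0-9=38
Step 11: prey: 1+0-0=1; pred: 38+0-7=31
Step 12: prey: 1+0-0=1; pred: 31+0-6=25
Max prey = 62 at step 4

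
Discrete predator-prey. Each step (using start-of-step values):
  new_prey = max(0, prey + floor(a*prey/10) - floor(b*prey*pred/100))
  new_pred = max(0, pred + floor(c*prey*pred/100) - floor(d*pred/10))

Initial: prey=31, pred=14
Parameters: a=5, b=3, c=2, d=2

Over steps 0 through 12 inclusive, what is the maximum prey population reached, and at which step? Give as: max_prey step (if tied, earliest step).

Answer: 33 1

Derivation:
Step 1: prey: 31+15-13=33; pred: 14+8-2=20
Step 2: prey: 33+16-19=30; pred: 20+13-4=29
Step 3: prey: 30+15-26=19; pred: 29+17-5=41
Step 4: prey: 19+9-23=5; pred: 41+15-8=48
Step 5: prey: 5+2-7=0; pred: 48+4-9=43
Step 6: prey: 0+0-0=0; pred: 43+0-8=35
Step 7: prey: 0+0-0=0; pred: 35+0-7=28
Step 8: prey: 0+0-0=0; pred: 28+0-5=23
Step 9: prey: 0+0-0=0; pred: 23+0-4=19
Step 10: prey: 0+0-0=0; pred: 19+0-3=16
Step 11: prey: 0+0-0=0; pred: 16+0-3=13
Step 12: prey: 0+0-0=0; pred: 13+0-2=11
Max prey = 33 at step 1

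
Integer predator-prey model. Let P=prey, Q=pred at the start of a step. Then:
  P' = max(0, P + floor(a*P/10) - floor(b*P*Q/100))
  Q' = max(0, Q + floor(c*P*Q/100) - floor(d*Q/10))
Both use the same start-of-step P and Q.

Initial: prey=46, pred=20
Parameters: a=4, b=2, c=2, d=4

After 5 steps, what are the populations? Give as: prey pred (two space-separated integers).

Answer: 1 39

Derivation:
Step 1: prey: 46+18-18=46; pred: 20+18-8=30
Step 2: prey: 46+18-27=37; pred: 30+27-12=45
Step 3: prey: 37+14-33=18; pred: 45+33-18=60
Step 4: prey: 18+7-21=4; pred: 60+21-24=57
Step 5: prey: 4+1-4=1; pred: 57+4-22=39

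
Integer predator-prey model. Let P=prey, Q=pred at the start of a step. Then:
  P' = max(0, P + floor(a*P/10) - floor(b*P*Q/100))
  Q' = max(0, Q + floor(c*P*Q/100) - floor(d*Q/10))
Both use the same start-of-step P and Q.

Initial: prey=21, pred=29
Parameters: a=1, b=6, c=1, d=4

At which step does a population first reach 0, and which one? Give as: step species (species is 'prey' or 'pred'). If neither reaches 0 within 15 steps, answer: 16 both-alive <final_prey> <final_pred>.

Step 1: prey: 21+2-36=0; pred: 29+6-11=24
First extinction: prey at step 1

Answer: 1 prey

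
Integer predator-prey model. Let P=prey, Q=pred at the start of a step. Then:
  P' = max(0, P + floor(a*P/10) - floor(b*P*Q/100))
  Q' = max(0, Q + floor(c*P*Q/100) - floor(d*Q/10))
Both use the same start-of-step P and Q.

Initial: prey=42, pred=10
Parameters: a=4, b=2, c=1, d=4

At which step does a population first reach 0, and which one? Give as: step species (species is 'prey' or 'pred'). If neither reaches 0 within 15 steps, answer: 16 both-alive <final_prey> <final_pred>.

Answer: 16 both-alive 7 3

Derivation:
Step 1: prey: 42+16-8=50; pred: 10+4-4=10
Step 2: prey: 50+20-10=60; pred: 10+5-4=11
Step 3: prey: 60+24-13=71; pred: 11+6-4=13
Step 4: prey: 71+28-18=81; pred: 13+9-5=17
Step 5: prey: 81+32-27=86; pred: 17+13-6=24
Step 6: prey: 86+34-41=79; pred: 24+20-9=35
Step 7: prey: 79+31-55=55; pred: 35+27-14=48
Step 8: prey: 55+22-52=25; pred: 48+26-19=55
Step 9: prey: 25+10-27=8; pred: 55+13-22=46
Step 10: prey: 8+3-7=4; pred: 46+3-18=31
Step 11: prey: 4+1-2=3; pred: 31+1-12=20
Step 12: prey: 3+1-1=3; pred: 20+0-8=12
Step 13: prey: 3+1-0=4; pred: 12+0-4=8
Step 14: prey: 4+1-0=5; pred: 8+0-3=5
Step 15: prey: 5+2-0=7; pred: 5+0-2=3
No extinction within 15 steps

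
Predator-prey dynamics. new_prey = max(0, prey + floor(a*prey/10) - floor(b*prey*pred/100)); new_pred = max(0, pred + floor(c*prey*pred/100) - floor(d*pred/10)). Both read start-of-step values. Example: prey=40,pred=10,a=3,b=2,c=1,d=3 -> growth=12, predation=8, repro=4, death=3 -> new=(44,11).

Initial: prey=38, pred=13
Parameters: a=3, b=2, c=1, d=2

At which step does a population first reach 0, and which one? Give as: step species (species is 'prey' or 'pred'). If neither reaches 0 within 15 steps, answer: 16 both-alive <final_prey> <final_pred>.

Step 1: prey: 38+11-9=40; pred: 13+4-2=15
Step 2: prey: 40+12-12=40; pred: 15+6-3=18
Step 3: prey: 40+12-14=38; pred: 18+7-3=22
Step 4: prey: 38+11-16=33; pred: 22+8-4=26
Step 5: prey: 33+9-17=25; pred: 26+8-5=29
Step 6: prey: 25+7-14=18; pred: 29+7-5=31
Step 7: prey: 18+5-11=12; pred: 31+5-6=30
Step 8: prey: 12+3-7=8; pred: 30+3-6=27
Step 9: prey: 8+2-4=6; pred: 27+2-5=24
Step 10: prey: 6+1-2=5; pred: 24+1-4=21
Step 11: prey: 5+1-2=4; pred: 21+1-4=18
Step 12: prey: 4+1-1=4; pred: 18+0-3=15
Step 13: prey: 4+1-1=4; pred: 15+0-3=12
Step 14: prey: 4+1-0=5; pred: 12+0-2=10
Step 15: prey: 5+1-1=5; pred: 10+0-2=8
No extinction within 15 steps

Answer: 16 both-alive 5 8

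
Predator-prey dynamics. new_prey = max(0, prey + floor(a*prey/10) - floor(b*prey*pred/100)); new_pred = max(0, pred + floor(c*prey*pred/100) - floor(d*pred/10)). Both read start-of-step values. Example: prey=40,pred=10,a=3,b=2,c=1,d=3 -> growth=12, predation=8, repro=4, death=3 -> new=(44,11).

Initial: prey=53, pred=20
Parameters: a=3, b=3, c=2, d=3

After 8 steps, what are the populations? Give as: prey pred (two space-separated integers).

Answer: 0 9

Derivation:
Step 1: prey: 53+15-31=37; pred: 20+21-6=35
Step 2: prey: 37+11-38=10; pred: 35+25-10=50
Step 3: prey: 10+3-15=0; pred: 50+10-15=45
Step 4: prey: 0+0-0=0; pred: 45+0-13=32
Step 5: prey: 0+0-0=0; pred: 32+0-9=23
Step 6: prey: 0+0-0=0; pred: 23+0-6=17
Step 7: prey: 0+0-0=0; pred: 17+0-5=12
Step 8: prey: 0+0-0=0; pred: 12+0-3=9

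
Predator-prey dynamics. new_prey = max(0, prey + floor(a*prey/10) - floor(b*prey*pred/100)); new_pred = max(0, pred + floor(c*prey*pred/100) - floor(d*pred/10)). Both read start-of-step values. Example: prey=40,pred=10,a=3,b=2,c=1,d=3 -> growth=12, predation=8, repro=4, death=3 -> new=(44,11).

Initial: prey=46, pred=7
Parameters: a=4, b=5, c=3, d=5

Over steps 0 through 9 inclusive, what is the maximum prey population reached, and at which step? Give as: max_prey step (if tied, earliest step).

Answer: 48 1

Derivation:
Step 1: prey: 46+18-16=48; pred: 7+9-3=13
Step 2: prey: 48+19-31=36; pred: 13+18-6=25
Step 3: prey: 36+14-45=5; pred: 25+27-12=40
Step 4: prey: 5+2-10=0; pred: 40+6-20=26
Step 5: prey: 0+0-0=0; pred: 26+0-13=13
Step 6: prey: 0+0-0=0; pred: 13+0-6=7
Step 7: prey: 0+0-0=0; pred: 7+0-3=4
Step 8: prey: 0+0-0=0; pred: 4+0-2=2
Step 9: prey: 0+0-0=0; pred: 2+0-1=1
Max prey = 48 at step 1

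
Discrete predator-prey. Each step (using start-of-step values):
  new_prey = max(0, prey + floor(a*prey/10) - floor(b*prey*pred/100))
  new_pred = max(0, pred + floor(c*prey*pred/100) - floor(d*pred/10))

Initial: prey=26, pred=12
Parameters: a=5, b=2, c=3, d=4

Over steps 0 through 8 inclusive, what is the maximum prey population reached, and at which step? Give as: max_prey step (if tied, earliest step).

Answer: 38 2

Derivation:
Step 1: prey: 26+13-6=33; pred: 12+9-4=17
Step 2: prey: 33+16-11=38; pred: 17+16-6=27
Step 3: prey: 38+19-20=37; pred: 27+30-10=47
Step 4: prey: 37+18-34=21; pred: 47+52-18=81
Step 5: prey: 21+10-34=0; pred: 81+51-32=100
Step 6: prey: 0+0-0=0; pred: 100+0-40=60
Step 7: prey: 0+0-0=0; pred: 60+0-24=36
Step 8: prey: 0+0-0=0; pred: 36+0-14=22
Max prey = 38 at step 2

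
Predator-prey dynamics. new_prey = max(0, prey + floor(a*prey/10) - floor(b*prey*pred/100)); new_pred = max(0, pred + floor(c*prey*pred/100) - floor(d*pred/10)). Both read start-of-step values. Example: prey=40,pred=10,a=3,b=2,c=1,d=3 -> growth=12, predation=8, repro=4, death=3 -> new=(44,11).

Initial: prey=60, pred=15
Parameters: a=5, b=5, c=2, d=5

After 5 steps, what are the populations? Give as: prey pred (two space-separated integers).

Step 1: prey: 60+30-45=45; pred: 15+18-7=26
Step 2: prey: 45+22-58=9; pred: 26+23-13=36
Step 3: prey: 9+4-16=0; pred: 36+6-18=24
Step 4: prey: 0+0-0=0; pred: 24+0-12=12
Step 5: prey: 0+0-0=0; pred: 12+0-6=6

Answer: 0 6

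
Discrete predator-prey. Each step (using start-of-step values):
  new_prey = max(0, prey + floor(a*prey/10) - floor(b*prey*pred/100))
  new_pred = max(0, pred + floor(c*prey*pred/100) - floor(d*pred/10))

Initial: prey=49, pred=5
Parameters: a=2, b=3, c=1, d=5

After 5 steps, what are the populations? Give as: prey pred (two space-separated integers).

Step 1: prey: 49+9-7=51; pred: 5+2-2=5
Step 2: prey: 51+10-7=54; pred: 5+2-2=5
Step 3: prey: 54+10-8=56; pred: 5+2-2=5
Step 4: prey: 56+11-8=59; pred: 5+2-2=5
Step 5: prey: 59+11-8=62; pred: 5+2-2=5

Answer: 62 5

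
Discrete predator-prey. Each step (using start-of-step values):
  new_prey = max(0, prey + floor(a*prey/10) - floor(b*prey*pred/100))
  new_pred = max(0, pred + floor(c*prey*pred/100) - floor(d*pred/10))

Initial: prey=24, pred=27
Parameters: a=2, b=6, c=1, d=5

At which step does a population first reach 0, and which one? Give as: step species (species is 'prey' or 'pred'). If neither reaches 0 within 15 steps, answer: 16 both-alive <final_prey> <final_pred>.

Answer: 1 prey

Derivation:
Step 1: prey: 24+4-38=0; pred: 27+6-13=20
First extinction: prey at step 1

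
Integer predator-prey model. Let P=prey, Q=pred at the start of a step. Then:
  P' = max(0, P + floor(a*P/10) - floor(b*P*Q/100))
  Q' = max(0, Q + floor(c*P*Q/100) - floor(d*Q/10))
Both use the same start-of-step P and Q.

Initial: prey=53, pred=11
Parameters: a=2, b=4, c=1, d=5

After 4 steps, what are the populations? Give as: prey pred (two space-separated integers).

Step 1: prey: 53+10-23=40; pred: 11+5-5=11
Step 2: prey: 40+8-17=31; pred: 11+4-5=10
Step 3: prey: 31+6-12=25; pred: 10+3-5=8
Step 4: prey: 25+5-8=22; pred: 8+2-4=6

Answer: 22 6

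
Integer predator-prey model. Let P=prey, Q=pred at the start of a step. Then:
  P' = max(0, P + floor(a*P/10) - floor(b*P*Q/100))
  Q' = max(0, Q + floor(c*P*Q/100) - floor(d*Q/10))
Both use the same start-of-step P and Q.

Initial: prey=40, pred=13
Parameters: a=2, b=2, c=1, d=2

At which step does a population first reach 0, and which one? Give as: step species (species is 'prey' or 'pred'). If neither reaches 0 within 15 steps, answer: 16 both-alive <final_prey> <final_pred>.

Step 1: prey: 40+8-10=38; pred: 13+5-2=16
Step 2: prey: 38+7-12=33; pred: 16+6-3=19
Step 3: prey: 33+6-12=27; pred: 19+6-3=22
Step 4: prey: 27+5-11=21; pred: 22+5-4=23
Step 5: prey: 21+4-9=16; pred: 23+4-4=23
Step 6: prey: 16+3-7=12; pred: 23+3-4=22
Step 7: prey: 12+2-5=9; pred: 22+2-4=20
Step 8: prey: 9+1-3=7; pred: 20+1-4=17
Step 9: prey: 7+1-2=6; pred: 17+1-3=15
Step 10: prey: 6+1-1=6; pred: 15+0-3=12
Step 11: prey: 6+1-1=6; pred: 12+0-2=10
Step 12: prey: 6+1-1=6; pred: 10+0-2=8
Step 13: prey: 6+1-0=7; pred: 8+0-1=7
Step 14: prey: 7+1-0=8; pred: 7+0-1=6
Step 15: prey: 8+1-0=9; pred: 6+0-1=5
No extinction within 15 steps

Answer: 16 both-alive 9 5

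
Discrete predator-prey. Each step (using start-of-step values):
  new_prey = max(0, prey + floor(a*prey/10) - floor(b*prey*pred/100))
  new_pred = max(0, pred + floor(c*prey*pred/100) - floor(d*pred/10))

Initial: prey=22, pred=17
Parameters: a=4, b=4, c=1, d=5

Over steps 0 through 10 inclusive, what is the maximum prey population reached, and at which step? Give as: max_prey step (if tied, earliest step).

Step 1: prey: 22+8-14=16; pred: 17+3-8=12
Step 2: prey: 16+6-7=15; pred: 12+1-6=7
Step 3: prey: 15+6-4=17; pred: 7+1-3=5
Step 4: prey: 17+6-3=20; pred: 5+0-2=3
Step 5: prey: 20+8-2=26; pred: 3+0-1=2
Step 6: prey: 26+10-2=34; pred: 2+0-1=1
Step 7: prey: 34+13-1=46; pred: 1+0-0=1
Step 8: prey: 46+18-1=63; pred: 1+0-0=1
Step 9: prey: 63+25-2=86; pred: 1+0-0=1
Step 10: prey: 86+34-3=117; pred: 1+0-0=1
Max prey = 117 at step 10

Answer: 117 10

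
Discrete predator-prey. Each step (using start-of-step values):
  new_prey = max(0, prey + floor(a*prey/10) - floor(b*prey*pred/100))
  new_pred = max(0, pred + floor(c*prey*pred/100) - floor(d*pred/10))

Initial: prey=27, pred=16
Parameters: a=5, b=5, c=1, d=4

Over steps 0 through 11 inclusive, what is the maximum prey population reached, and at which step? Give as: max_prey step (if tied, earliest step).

Answer: 125 11

Derivation:
Step 1: prey: 27+13-21=19; pred: 16+4-6=14
Step 2: prey: 19+9-13=15; pred: 14+2-5=11
Step 3: prey: 15+7-8=14; pred: 11+1-4=8
Step 4: prey: 14+7-5=16; pred: 8+1-3=6
Step 5: prey: 16+8-4=20; pred: 6+0-2=4
Step 6: prey: 20+10-4=26; pred: 4+0-1=3
Step 7: prey: 26+13-3=36; pred: 3+0-1=2
Step 8: prey: 36+18-3=51; pred: 2+0-0=2
Step 9: prey: 51+25-5=71; pred: 2+1-0=3
Step 10: prey: 71+35-10=96; pred: 3+2-1=4
Step 11: prey: 96+48-19=125; pred: 4+3-1=6
Max prey = 125 at step 11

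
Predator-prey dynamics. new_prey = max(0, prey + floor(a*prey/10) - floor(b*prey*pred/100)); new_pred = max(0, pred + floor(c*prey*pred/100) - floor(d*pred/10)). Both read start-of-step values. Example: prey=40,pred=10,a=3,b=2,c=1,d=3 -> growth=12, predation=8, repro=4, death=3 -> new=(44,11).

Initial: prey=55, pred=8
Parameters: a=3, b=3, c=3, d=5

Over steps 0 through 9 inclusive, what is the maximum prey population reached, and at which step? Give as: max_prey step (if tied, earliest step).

Answer: 58 1

Derivation:
Step 1: prey: 55+16-13=58; pred: 8+13-4=17
Step 2: prey: 58+17-29=46; pred: 17+29-8=38
Step 3: prey: 46+13-52=7; pred: 38+52-19=71
Step 4: prey: 7+2-14=0; pred: 71+14-35=50
Step 5: prey: 0+0-0=0; pred: 50+0-25=25
Step 6: prey: 0+0-0=0; pred: 25+0-12=13
Step 7: prey: 0+0-0=0; pred: 13+0-6=7
Step 8: prey: 0+0-0=0; pred: 7+0-3=4
Step 9: prey: 0+0-0=0; pred: 4+0-2=2
Max prey = 58 at step 1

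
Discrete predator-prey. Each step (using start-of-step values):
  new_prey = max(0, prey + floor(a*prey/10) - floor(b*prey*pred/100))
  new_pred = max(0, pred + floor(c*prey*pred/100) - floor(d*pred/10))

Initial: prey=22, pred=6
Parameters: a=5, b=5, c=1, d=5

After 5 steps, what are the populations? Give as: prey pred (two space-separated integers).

Step 1: prey: 22+11-6=27; pred: 6+1-3=4
Step 2: prey: 27+13-5=35; pred: 4+1-2=3
Step 3: prey: 35+17-5=47; pred: 3+1-1=3
Step 4: prey: 47+23-7=63; pred: 3+1-1=3
Step 5: prey: 63+31-9=85; pred: 3+1-1=3

Answer: 85 3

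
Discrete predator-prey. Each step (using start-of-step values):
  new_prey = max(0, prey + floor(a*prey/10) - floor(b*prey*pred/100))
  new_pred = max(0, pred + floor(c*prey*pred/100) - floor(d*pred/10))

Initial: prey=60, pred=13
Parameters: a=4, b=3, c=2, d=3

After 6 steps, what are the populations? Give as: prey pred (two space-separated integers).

Answer: 0 26

Derivation:
Step 1: prey: 60+24-23=61; pred: 13+15-3=25
Step 2: prey: 61+24-45=40; pred: 25+30-7=48
Step 3: prey: 40+16-57=0; pred: 48+38-14=72
Step 4: prey: 0+0-0=0; pred: 72+0-21=51
Step 5: prey: 0+0-0=0; pred: 51+0-15=36
Step 6: prey: 0+0-0=0; pred: 36+0-10=26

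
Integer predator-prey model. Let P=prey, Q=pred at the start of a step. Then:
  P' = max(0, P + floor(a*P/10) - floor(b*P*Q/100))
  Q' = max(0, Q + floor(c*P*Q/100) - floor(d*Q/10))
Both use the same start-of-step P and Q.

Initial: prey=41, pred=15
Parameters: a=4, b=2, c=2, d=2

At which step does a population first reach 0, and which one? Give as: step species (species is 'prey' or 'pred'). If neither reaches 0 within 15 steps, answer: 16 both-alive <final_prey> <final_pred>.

Step 1: prey: 41+16-12=45; pred: 15+12-3=24
Step 2: prey: 45+18-21=42; pred: 24+21-4=41
Step 3: prey: 42+16-34=24; pred: 41+34-8=67
Step 4: prey: 24+9-32=1; pred: 67+32-13=86
Step 5: prey: 1+0-1=0; pred: 86+1-17=70
First extinction: prey at step 5

Answer: 5 prey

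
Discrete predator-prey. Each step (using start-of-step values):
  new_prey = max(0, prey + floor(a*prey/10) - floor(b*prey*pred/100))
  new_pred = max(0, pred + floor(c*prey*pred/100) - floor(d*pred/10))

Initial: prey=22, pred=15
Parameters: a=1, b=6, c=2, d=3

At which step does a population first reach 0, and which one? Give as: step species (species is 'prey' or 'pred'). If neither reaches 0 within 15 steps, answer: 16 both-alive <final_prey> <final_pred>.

Step 1: prey: 22+2-19=5; pred: 15+6-4=17
Step 2: prey: 5+0-5=0; pred: 17+1-5=13
First extinction: prey at step 2

Answer: 2 prey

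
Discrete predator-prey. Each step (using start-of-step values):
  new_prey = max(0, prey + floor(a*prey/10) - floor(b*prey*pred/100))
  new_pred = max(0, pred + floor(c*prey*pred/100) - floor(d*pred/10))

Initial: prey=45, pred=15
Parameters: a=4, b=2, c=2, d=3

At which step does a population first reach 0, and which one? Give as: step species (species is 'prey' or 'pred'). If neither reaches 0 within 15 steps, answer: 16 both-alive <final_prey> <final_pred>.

Step 1: prey: 45+18-13=50; pred: 15+13-4=24
Step 2: prey: 50+20-24=46; pred: 24+24-7=41
Step 3: prey: 46+18-37=27; pred: 41+37-12=66
Step 4: prey: 27+10-35=2; pred: 66+35-19=82
Step 5: prey: 2+0-3=0; pred: 82+3-24=61
First extinction: prey at step 5

Answer: 5 prey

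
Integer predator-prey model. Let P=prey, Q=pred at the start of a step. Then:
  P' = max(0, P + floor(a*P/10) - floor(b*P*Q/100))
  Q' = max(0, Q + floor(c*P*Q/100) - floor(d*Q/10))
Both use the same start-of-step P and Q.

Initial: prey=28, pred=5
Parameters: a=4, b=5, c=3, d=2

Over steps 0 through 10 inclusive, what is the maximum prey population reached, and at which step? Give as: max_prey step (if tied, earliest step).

Step 1: prey: 28+11-7=32; pred: 5+4-1=8
Step 2: prey: 32+12-12=32; pred: 8+7-1=14
Step 3: prey: 32+12-22=22; pred: 14+13-2=25
Step 4: prey: 22+8-27=3; pred: 25+16-5=36
Step 5: prey: 3+1-5=0; pred: 36+3-7=32
Step 6: prey: 0+0-0=0; pred: 32+0-6=26
Step 7: prey: 0+0-0=0; pred: 26+0-5=21
Step 8: prey: 0+0-0=0; pred: 21+0-4=17
Step 9: prey: 0+0-0=0; pred: 17+0-3=14
Step 10: prey: 0+0-0=0; pred: 14+0-2=12
Max prey = 32 at step 1

Answer: 32 1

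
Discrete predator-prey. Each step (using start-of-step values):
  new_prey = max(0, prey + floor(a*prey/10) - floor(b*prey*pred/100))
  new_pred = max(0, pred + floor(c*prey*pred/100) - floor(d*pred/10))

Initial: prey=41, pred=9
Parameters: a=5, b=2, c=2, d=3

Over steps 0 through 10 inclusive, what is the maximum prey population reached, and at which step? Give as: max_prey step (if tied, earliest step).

Answer: 66 2

Derivation:
Step 1: prey: 41+20-7=54; pred: 9+7-2=14
Step 2: prey: 54+27-15=66; pred: 14+15-4=25
Step 3: prey: 66+33-33=66; pred: 25+33-7=51
Step 4: prey: 66+33-67=32; pred: 51+67-15=103
Step 5: prey: 32+16-65=0; pred: 103+65-30=138
Step 6: prey: 0+0-0=0; pred: 138+0-41=97
Step 7: prey: 0+0-0=0; pred: 97+0-29=68
Step 8: prey: 0+0-0=0; pred: 68+0-20=48
Step 9: prey: 0+0-0=0; pred: 48+0-14=34
Step 10: prey: 0+0-0=0; pred: 34+0-10=24
Max prey = 66 at step 2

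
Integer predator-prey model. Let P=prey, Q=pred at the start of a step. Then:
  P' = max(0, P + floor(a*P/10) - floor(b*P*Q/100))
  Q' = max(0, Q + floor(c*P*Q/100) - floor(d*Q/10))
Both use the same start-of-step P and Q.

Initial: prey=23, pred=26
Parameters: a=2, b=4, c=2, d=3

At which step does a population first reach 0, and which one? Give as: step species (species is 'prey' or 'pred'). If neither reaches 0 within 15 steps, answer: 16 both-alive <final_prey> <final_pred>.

Step 1: prey: 23+4-23=4; pred: 26+11-7=30
Step 2: prey: 4+0-4=0; pred: 30+2-9=23
First extinction: prey at step 2

Answer: 2 prey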